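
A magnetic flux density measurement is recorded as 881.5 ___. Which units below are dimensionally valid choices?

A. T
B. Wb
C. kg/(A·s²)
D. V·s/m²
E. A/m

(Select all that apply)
A, C, D

magnetic flux density has SI base units: kg / (A * s^2)

Checking each option against kg / (A * s^2):
  A. T: ✓ matches
  B. Wb: ✗ does not match
  C. kg/(A·s²): ✓ matches
  D. V·s/m²: ✓ matches
  E. A/m: ✗ does not match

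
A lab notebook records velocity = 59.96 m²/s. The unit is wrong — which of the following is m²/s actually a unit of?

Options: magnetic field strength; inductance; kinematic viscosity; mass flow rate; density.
kinematic viscosity

velocity should have units dimensionally equivalent to m / s (e.g. m/s).
The given unit 'm²/s' reduces to m^2 / s. Of the listed options, that is the dimensionality of kinematic viscosity.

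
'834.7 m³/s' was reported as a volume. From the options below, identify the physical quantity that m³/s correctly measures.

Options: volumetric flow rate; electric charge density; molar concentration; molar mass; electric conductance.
volumetric flow rate

volume should have units dimensionally equivalent to m^3 (e.g. m³).
The given unit 'm³/s' reduces to m^3 / s. Of the listed options, that is the dimensionality of volumetric flow rate.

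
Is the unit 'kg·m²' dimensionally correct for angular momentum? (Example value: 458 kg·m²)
No

angular momentum has SI base units: kg * m^2 / s
kg·m² does NOT reduce to kg * m^2 / s; a valid unit for angular momentum would be e.g. kg·m²/s.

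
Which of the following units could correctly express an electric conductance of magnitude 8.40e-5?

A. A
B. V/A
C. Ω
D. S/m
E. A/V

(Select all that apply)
E

electric conductance has SI base units: A^2 * s^3 / (kg * m^2)

Checking each option against A^2 * s^3 / (kg * m^2):
  A. A: ✗ does not match
  B. V/A: ✗ does not match
  C. Ω: ✗ does not match
  D. S/m: ✗ does not match
  E. A/V: ✓ matches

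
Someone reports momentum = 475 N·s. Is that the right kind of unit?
Yes

momentum has SI base units: kg * m / s
N·s reduces to the same SI base units, so it is a valid unit for momentum.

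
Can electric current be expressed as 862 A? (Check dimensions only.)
Yes

electric current has SI base units: A
A reduces to the same SI base units, so it is a valid unit for electric current.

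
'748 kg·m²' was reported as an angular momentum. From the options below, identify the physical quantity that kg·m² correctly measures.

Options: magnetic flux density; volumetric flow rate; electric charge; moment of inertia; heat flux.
moment of inertia

angular momentum should have units dimensionally equivalent to kg * m^2 / s (e.g. kg·m²/s).
The given unit 'kg·m²' reduces to kg * m^2. Of the listed options, that is the dimensionality of moment of inertia.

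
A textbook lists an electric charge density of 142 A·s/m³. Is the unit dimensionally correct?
Yes

electric charge density has SI base units: A * s / m^3
A·s/m³ reduces to the same SI base units, so it is a valid unit for electric charge density.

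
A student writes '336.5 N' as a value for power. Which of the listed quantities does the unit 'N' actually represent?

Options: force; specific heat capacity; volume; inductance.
force

power should have units dimensionally equivalent to kg * m^2 / s^3 (e.g. W).
The given unit 'N' reduces to kg * m / s^2. Of the listed options, that is the dimensionality of force.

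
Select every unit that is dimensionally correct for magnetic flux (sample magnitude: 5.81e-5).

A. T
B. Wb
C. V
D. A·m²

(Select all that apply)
B

magnetic flux has SI base units: kg * m^2 / (A * s^2)

Checking each option against kg * m^2 / (A * s^2):
  A. T: ✗ does not match
  B. Wb: ✓ matches
  C. V: ✗ does not match
  D. A·m²: ✗ does not match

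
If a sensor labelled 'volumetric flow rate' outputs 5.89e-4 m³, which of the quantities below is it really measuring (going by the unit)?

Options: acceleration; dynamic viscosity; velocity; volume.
volume

volumetric flow rate should have units dimensionally equivalent to m^3 / s (e.g. m³/s).
The given unit 'm³' reduces to m^3. Of the listed options, that is the dimensionality of volume.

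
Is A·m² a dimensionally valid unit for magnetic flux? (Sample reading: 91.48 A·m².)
No

magnetic flux has SI base units: kg * m^2 / (A * s^2)
A·m² does NOT reduce to kg * m^2 / (A * s^2); a valid unit for magnetic flux would be e.g. Wb.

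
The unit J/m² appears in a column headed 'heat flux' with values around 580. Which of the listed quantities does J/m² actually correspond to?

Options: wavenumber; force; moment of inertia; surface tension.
surface tension

heat flux should have units dimensionally equivalent to kg / s^3 (e.g. W/m²).
The given unit 'J/m²' reduces to kg / s^2. Of the listed options, that is the dimensionality of surface tension.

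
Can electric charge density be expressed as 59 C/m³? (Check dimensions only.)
Yes

electric charge density has SI base units: A * s / m^3
C/m³ reduces to the same SI base units, so it is a valid unit for electric charge density.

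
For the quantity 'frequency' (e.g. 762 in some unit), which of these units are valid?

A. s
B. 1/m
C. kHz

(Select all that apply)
C

frequency has SI base units: 1 / s

Checking each option against 1 / s:
  A. s: ✗ does not match
  B. 1/m: ✗ does not match
  C. kHz: ✓ matches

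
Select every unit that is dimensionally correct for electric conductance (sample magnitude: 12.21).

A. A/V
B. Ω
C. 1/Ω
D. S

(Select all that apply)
A, C, D

electric conductance has SI base units: A^2 * s^3 / (kg * m^2)

Checking each option against A^2 * s^3 / (kg * m^2):
  A. A/V: ✓ matches
  B. Ω: ✗ does not match
  C. 1/Ω: ✓ matches
  D. S: ✓ matches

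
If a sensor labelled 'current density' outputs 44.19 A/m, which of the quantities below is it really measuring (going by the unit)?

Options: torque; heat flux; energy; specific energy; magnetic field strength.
magnetic field strength

current density should have units dimensionally equivalent to A / m^2 (e.g. A/m²).
The given unit 'A/m' reduces to A / m. Of the listed options, that is the dimensionality of magnetic field strength.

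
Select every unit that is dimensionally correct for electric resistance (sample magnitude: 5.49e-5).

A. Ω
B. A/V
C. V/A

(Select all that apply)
A, C

electric resistance has SI base units: kg * m^2 / (A^2 * s^3)

Checking each option against kg * m^2 / (A^2 * s^3):
  A. Ω: ✓ matches
  B. A/V: ✗ does not match
  C. V/A: ✓ matches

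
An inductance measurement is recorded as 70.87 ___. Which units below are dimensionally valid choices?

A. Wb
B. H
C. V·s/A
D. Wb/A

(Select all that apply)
B, C, D

inductance has SI base units: kg * m^2 / (A^2 * s^2)

Checking each option against kg * m^2 / (A^2 * s^2):
  A. Wb: ✗ does not match
  B. H: ✓ matches
  C. V·s/A: ✓ matches
  D. Wb/A: ✓ matches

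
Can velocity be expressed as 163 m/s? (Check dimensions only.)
Yes

velocity has SI base units: m / s
m/s reduces to the same SI base units, so it is a valid unit for velocity.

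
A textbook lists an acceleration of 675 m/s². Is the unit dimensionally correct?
Yes

acceleration has SI base units: m / s^2
m/s² reduces to the same SI base units, so it is a valid unit for acceleration.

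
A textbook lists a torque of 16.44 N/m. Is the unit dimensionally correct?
No

torque has SI base units: kg * m^2 / s^2
N/m does NOT reduce to kg * m^2 / s^2; a valid unit for torque would be e.g. N·m.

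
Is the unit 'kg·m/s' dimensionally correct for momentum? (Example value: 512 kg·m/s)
Yes

momentum has SI base units: kg * m / s
kg·m/s reduces to the same SI base units, so it is a valid unit for momentum.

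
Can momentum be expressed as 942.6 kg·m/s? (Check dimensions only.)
Yes

momentum has SI base units: kg * m / s
kg·m/s reduces to the same SI base units, so it is a valid unit for momentum.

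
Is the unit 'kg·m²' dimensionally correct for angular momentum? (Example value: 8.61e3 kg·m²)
No

angular momentum has SI base units: kg * m^2 / s
kg·m² does NOT reduce to kg * m^2 / s; a valid unit for angular momentum would be e.g. kg·m²/s.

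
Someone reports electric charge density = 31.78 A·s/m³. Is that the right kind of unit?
Yes

electric charge density has SI base units: A * s / m^3
A·s/m³ reduces to the same SI base units, so it is a valid unit for electric charge density.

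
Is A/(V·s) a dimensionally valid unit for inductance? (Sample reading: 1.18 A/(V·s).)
No

inductance has SI base units: kg * m^2 / (A^2 * s^2)
A/(V·s) does NOT reduce to kg * m^2 / (A^2 * s^2); a valid unit for inductance would be e.g. H.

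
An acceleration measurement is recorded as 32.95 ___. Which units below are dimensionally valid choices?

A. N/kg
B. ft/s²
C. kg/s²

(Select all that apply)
A, B

acceleration has SI base units: m / s^2

Checking each option against m / s^2:
  A. N/kg: ✓ matches
  B. ft/s²: ✓ matches
  C. kg/s²: ✗ does not match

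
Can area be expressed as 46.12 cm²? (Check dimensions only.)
Yes

area has SI base units: m^2
cm² reduces to the same SI base units, so it is a valid unit for area.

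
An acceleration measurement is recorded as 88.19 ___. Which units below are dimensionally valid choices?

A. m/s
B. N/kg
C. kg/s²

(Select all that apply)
B

acceleration has SI base units: m / s^2

Checking each option against m / s^2:
  A. m/s: ✗ does not match
  B. N/kg: ✓ matches
  C. kg/s²: ✗ does not match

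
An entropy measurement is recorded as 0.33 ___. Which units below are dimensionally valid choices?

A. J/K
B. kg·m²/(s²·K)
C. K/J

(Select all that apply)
A, B

entropy has SI base units: kg * m^2 / (s^2 * K)

Checking each option against kg * m^2 / (s^2 * K):
  A. J/K: ✓ matches
  B. kg·m²/(s²·K): ✓ matches
  C. K/J: ✗ does not match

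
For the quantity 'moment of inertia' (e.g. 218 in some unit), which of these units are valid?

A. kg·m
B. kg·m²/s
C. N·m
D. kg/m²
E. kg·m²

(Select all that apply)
E

moment of inertia has SI base units: kg * m^2

Checking each option against kg * m^2:
  A. kg·m: ✗ does not match
  B. kg·m²/s: ✗ does not match
  C. N·m: ✗ does not match
  D. kg/m²: ✗ does not match
  E. kg·m²: ✓ matches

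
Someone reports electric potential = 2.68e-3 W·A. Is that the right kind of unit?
No

electric potential has SI base units: kg * m^2 / (A * s^3)
W·A does NOT reduce to kg * m^2 / (A * s^3); a valid unit for electric potential would be e.g. V.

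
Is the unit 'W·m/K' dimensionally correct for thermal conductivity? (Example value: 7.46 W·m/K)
No

thermal conductivity has SI base units: kg * m / (s^3 * K)
W·m/K does NOT reduce to kg * m / (s^3 * K); a valid unit for thermal conductivity would be e.g. W/(m·K).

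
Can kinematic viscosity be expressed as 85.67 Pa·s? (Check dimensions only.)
No

kinematic viscosity has SI base units: m^2 / s
Pa·s does NOT reduce to m^2 / s; a valid unit for kinematic viscosity would be e.g. m²/s.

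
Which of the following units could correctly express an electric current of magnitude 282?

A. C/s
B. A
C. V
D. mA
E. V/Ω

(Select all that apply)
A, B, D, E

electric current has SI base units: A

Checking each option against A:
  A. C/s: ✓ matches
  B. A: ✓ matches
  C. V: ✗ does not match
  D. mA: ✓ matches
  E. V/Ω: ✓ matches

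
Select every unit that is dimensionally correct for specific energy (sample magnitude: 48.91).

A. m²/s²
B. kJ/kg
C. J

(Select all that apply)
A, B

specific energy has SI base units: m^2 / s^2

Checking each option against m^2 / s^2:
  A. m²/s²: ✓ matches
  B. kJ/kg: ✓ matches
  C. J: ✗ does not match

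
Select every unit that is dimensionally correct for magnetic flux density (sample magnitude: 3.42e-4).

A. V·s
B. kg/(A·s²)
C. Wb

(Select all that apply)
B

magnetic flux density has SI base units: kg / (A * s^2)

Checking each option against kg / (A * s^2):
  A. V·s: ✗ does not match
  B. kg/(A·s²): ✓ matches
  C. Wb: ✗ does not match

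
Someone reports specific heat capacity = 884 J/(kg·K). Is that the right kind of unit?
Yes

specific heat capacity has SI base units: m^2 / (s^2 * K)
J/(kg·K) reduces to the same SI base units, so it is a valid unit for specific heat capacity.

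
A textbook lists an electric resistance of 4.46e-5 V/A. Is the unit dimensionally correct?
Yes

electric resistance has SI base units: kg * m^2 / (A^2 * s^3)
V/A reduces to the same SI base units, so it is a valid unit for electric resistance.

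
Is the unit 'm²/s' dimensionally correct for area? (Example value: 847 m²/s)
No

area has SI base units: m^2
m²/s does NOT reduce to m^2; a valid unit for area would be e.g. m².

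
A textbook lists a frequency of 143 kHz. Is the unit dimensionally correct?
Yes

frequency has SI base units: 1 / s
kHz reduces to the same SI base units, so it is a valid unit for frequency.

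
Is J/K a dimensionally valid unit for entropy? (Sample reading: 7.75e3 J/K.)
Yes

entropy has SI base units: kg * m^2 / (s^2 * K)
J/K reduces to the same SI base units, so it is a valid unit for entropy.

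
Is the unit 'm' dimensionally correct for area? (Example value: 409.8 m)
No

area has SI base units: m^2
m does NOT reduce to m^2; a valid unit for area would be e.g. m².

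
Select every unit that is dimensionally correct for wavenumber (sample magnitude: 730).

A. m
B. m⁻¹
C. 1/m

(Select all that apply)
B, C

wavenumber has SI base units: 1 / m

Checking each option against 1 / m:
  A. m: ✗ does not match
  B. m⁻¹: ✓ matches
  C. 1/m: ✓ matches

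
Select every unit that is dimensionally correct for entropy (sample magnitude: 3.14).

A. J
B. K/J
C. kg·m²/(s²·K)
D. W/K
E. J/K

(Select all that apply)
C, E

entropy has SI base units: kg * m^2 / (s^2 * K)

Checking each option against kg * m^2 / (s^2 * K):
  A. J: ✗ does not match
  B. K/J: ✗ does not match
  C. kg·m²/(s²·K): ✓ matches
  D. W/K: ✗ does not match
  E. J/K: ✓ matches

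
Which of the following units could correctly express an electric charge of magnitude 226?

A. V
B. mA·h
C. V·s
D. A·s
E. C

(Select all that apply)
B, D, E

electric charge has SI base units: A * s

Checking each option against A * s:
  A. V: ✗ does not match
  B. mA·h: ✓ matches
  C. V·s: ✗ does not match
  D. A·s: ✓ matches
  E. C: ✓ matches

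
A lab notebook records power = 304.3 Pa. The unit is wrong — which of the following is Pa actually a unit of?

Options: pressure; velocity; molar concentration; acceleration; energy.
pressure

power should have units dimensionally equivalent to kg * m^2 / s^3 (e.g. W).
The given unit 'Pa' reduces to kg / (m * s^2). Of the listed options, that is the dimensionality of pressure.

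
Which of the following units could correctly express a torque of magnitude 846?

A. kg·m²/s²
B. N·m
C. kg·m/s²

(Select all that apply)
A, B

torque has SI base units: kg * m^2 / s^2

Checking each option against kg * m^2 / s^2:
  A. kg·m²/s²: ✓ matches
  B. N·m: ✓ matches
  C. kg·m/s²: ✗ does not match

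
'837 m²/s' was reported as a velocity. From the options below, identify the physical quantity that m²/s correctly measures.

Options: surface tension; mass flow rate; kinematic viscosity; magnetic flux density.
kinematic viscosity

velocity should have units dimensionally equivalent to m / s (e.g. m/s).
The given unit 'm²/s' reduces to m^2 / s. Of the listed options, that is the dimensionality of kinematic viscosity.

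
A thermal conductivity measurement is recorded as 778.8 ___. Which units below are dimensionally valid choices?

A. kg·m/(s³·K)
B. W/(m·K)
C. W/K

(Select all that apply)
A, B

thermal conductivity has SI base units: kg * m / (s^3 * K)

Checking each option against kg * m / (s^3 * K):
  A. kg·m/(s³·K): ✓ matches
  B. W/(m·K): ✓ matches
  C. W/K: ✗ does not match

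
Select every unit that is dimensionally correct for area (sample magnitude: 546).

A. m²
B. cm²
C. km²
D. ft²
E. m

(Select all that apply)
A, B, C, D

area has SI base units: m^2

Checking each option against m^2:
  A. m²: ✓ matches
  B. cm²: ✓ matches
  C. km²: ✓ matches
  D. ft²: ✓ matches
  E. m: ✗ does not match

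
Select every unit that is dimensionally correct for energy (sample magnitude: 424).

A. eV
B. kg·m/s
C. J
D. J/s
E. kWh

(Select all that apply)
A, C, E

energy has SI base units: kg * m^2 / s^2

Checking each option against kg * m^2 / s^2:
  A. eV: ✓ matches
  B. kg·m/s: ✗ does not match
  C. J: ✓ matches
  D. J/s: ✗ does not match
  E. kWh: ✓ matches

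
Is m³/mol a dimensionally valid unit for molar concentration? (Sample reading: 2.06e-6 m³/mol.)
No

molar concentration has SI base units: mol / m^3
m³/mol does NOT reduce to mol / m^3; a valid unit for molar concentration would be e.g. mol/m³.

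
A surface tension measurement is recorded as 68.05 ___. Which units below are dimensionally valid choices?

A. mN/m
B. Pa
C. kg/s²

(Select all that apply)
A, C

surface tension has SI base units: kg / s^2

Checking each option against kg / s^2:
  A. mN/m: ✓ matches
  B. Pa: ✗ does not match
  C. kg/s²: ✓ matches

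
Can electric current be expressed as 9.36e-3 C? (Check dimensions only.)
No

electric current has SI base units: A
C does NOT reduce to A; a valid unit for electric current would be e.g. A.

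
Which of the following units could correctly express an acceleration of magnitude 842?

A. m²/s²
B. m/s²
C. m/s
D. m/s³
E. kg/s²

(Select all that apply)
B

acceleration has SI base units: m / s^2

Checking each option against m / s^2:
  A. m²/s²: ✗ does not match
  B. m/s²: ✓ matches
  C. m/s: ✗ does not match
  D. m/s³: ✗ does not match
  E. kg/s²: ✗ does not match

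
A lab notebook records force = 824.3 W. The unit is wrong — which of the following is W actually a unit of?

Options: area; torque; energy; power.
power

force should have units dimensionally equivalent to kg * m / s^2 (e.g. N).
The given unit 'W' reduces to kg * m^2 / s^3. Of the listed options, that is the dimensionality of power.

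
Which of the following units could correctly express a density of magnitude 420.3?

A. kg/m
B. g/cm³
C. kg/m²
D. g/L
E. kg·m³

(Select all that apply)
B, D

density has SI base units: kg / m^3

Checking each option against kg / m^3:
  A. kg/m: ✗ does not match
  B. g/cm³: ✓ matches
  C. kg/m²: ✗ does not match
  D. g/L: ✓ matches
  E. kg·m³: ✗ does not match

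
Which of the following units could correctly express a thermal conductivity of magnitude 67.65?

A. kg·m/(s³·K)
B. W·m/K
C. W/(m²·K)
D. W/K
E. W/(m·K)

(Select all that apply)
A, E

thermal conductivity has SI base units: kg * m / (s^3 * K)

Checking each option against kg * m / (s^3 * K):
  A. kg·m/(s³·K): ✓ matches
  B. W·m/K: ✗ does not match
  C. W/(m²·K): ✗ does not match
  D. W/K: ✗ does not match
  E. W/(m·K): ✓ matches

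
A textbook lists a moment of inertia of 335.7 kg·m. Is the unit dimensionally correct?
No

moment of inertia has SI base units: kg * m^2
kg·m does NOT reduce to kg * m^2; a valid unit for moment of inertia would be e.g. kg·m².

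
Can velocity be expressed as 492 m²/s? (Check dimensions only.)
No

velocity has SI base units: m / s
m²/s does NOT reduce to m / s; a valid unit for velocity would be e.g. m/s.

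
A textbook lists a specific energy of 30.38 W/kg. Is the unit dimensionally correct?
No

specific energy has SI base units: m^2 / s^2
W/kg does NOT reduce to m^2 / s^2; a valid unit for specific energy would be e.g. J/kg.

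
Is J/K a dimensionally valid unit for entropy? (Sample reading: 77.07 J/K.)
Yes

entropy has SI base units: kg * m^2 / (s^2 * K)
J/K reduces to the same SI base units, so it is a valid unit for entropy.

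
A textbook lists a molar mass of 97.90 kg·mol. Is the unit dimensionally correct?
No

molar mass has SI base units: kg / mol
kg·mol does NOT reduce to kg / mol; a valid unit for molar mass would be e.g. kg/mol.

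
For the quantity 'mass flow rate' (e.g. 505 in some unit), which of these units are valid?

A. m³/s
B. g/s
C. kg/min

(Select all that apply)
B, C

mass flow rate has SI base units: kg / s

Checking each option against kg / s:
  A. m³/s: ✗ does not match
  B. g/s: ✓ matches
  C. kg/min: ✓ matches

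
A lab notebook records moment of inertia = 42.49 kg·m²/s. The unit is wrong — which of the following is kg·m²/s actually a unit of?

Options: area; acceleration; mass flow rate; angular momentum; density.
angular momentum

moment of inertia should have units dimensionally equivalent to kg * m^2 (e.g. kg·m²).
The given unit 'kg·m²/s' reduces to kg * m^2 / s. Of the listed options, that is the dimensionality of angular momentum.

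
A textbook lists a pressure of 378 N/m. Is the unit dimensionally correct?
No

pressure has SI base units: kg / (m * s^2)
N/m does NOT reduce to kg / (m * s^2); a valid unit for pressure would be e.g. Pa.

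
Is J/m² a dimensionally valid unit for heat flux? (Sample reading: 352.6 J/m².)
No

heat flux has SI base units: kg / s^3
J/m² does NOT reduce to kg / s^3; a valid unit for heat flux would be e.g. W/m².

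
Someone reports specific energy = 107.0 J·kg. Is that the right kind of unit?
No

specific energy has SI base units: m^2 / s^2
J·kg does NOT reduce to m^2 / s^2; a valid unit for specific energy would be e.g. J/kg.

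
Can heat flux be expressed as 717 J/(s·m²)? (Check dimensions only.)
Yes

heat flux has SI base units: kg / s^3
J/(s·m²) reduces to the same SI base units, so it is a valid unit for heat flux.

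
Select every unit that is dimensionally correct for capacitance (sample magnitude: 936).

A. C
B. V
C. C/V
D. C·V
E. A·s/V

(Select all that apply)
C, E

capacitance has SI base units: A^2 * s^4 / (kg * m^2)

Checking each option against A^2 * s^4 / (kg * m^2):
  A. C: ✗ does not match
  B. V: ✗ does not match
  C. C/V: ✓ matches
  D. C·V: ✗ does not match
  E. A·s/V: ✓ matches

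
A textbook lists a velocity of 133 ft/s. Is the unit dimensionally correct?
Yes

velocity has SI base units: m / s
ft/s reduces to the same SI base units, so it is a valid unit for velocity.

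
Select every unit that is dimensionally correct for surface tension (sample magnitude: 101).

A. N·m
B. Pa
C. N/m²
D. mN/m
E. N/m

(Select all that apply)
D, E

surface tension has SI base units: kg / s^2

Checking each option against kg / s^2:
  A. N·m: ✗ does not match
  B. Pa: ✗ does not match
  C. N/m²: ✗ does not match
  D. mN/m: ✓ matches
  E. N/m: ✓ matches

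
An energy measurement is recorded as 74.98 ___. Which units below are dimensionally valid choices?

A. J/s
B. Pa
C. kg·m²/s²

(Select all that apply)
C

energy has SI base units: kg * m^2 / s^2

Checking each option against kg * m^2 / s^2:
  A. J/s: ✗ does not match
  B. Pa: ✗ does not match
  C. kg·m²/s²: ✓ matches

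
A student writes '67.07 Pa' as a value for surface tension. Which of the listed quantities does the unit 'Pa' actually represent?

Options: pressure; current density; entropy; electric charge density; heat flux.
pressure

surface tension should have units dimensionally equivalent to kg / s^2 (e.g. N/m).
The given unit 'Pa' reduces to kg / (m * s^2). Of the listed options, that is the dimensionality of pressure.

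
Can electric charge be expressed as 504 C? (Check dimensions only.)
Yes

electric charge has SI base units: A * s
C reduces to the same SI base units, so it is a valid unit for electric charge.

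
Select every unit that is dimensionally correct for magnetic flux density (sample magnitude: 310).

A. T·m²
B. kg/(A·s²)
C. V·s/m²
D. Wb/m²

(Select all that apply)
B, C, D

magnetic flux density has SI base units: kg / (A * s^2)

Checking each option against kg / (A * s^2):
  A. T·m²: ✗ does not match
  B. kg/(A·s²): ✓ matches
  C. V·s/m²: ✓ matches
  D. Wb/m²: ✓ matches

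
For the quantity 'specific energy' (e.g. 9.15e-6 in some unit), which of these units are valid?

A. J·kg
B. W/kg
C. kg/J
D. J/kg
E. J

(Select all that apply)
D

specific energy has SI base units: m^2 / s^2

Checking each option against m^2 / s^2:
  A. J·kg: ✗ does not match
  B. W/kg: ✗ does not match
  C. kg/J: ✗ does not match
  D. J/kg: ✓ matches
  E. J: ✗ does not match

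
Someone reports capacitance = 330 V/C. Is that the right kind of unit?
No

capacitance has SI base units: A^2 * s^4 / (kg * m^2)
V/C does NOT reduce to A^2 * s^4 / (kg * m^2); a valid unit for capacitance would be e.g. F.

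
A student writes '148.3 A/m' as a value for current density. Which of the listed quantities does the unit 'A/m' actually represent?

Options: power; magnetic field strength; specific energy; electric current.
magnetic field strength

current density should have units dimensionally equivalent to A / m^2 (e.g. A/m²).
The given unit 'A/m' reduces to A / m. Of the listed options, that is the dimensionality of magnetic field strength.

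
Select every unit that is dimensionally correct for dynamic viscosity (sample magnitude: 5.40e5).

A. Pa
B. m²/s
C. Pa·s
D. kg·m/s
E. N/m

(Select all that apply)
C

dynamic viscosity has SI base units: kg / (m * s)

Checking each option against kg / (m * s):
  A. Pa: ✗ does not match
  B. m²/s: ✗ does not match
  C. Pa·s: ✓ matches
  D. kg·m/s: ✗ does not match
  E. N/m: ✗ does not match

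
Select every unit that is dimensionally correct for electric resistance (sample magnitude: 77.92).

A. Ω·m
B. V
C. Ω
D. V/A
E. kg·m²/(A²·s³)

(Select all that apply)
C, D, E

electric resistance has SI base units: kg * m^2 / (A^2 * s^3)

Checking each option against kg * m^2 / (A^2 * s^3):
  A. Ω·m: ✗ does not match
  B. V: ✗ does not match
  C. Ω: ✓ matches
  D. V/A: ✓ matches
  E. kg·m²/(A²·s³): ✓ matches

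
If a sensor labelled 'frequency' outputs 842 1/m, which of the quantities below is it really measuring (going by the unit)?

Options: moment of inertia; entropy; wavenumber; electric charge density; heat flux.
wavenumber

frequency should have units dimensionally equivalent to 1 / s (e.g. Hz).
The given unit '1/m' reduces to 1 / m. Of the listed options, that is the dimensionality of wavenumber.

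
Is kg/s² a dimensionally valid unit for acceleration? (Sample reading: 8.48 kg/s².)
No

acceleration has SI base units: m / s^2
kg/s² does NOT reduce to m / s^2; a valid unit for acceleration would be e.g. m/s².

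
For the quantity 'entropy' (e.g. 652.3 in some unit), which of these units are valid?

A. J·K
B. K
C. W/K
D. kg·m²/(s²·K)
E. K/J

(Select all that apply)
D

entropy has SI base units: kg * m^2 / (s^2 * K)

Checking each option against kg * m^2 / (s^2 * K):
  A. J·K: ✗ does not match
  B. K: ✗ does not match
  C. W/K: ✗ does not match
  D. kg·m²/(s²·K): ✓ matches
  E. K/J: ✗ does not match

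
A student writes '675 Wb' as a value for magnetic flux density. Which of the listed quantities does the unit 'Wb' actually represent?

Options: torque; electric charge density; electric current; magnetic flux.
magnetic flux

magnetic flux density should have units dimensionally equivalent to kg / (A * s^2) (e.g. T).
The given unit 'Wb' reduces to kg * m^2 / (A * s^2). Of the listed options, that is the dimensionality of magnetic flux.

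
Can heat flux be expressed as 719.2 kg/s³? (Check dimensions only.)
Yes

heat flux has SI base units: kg / s^3
kg/s³ reduces to the same SI base units, so it is a valid unit for heat flux.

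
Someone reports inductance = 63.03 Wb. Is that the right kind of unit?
No

inductance has SI base units: kg * m^2 / (A^2 * s^2)
Wb does NOT reduce to kg * m^2 / (A^2 * s^2); a valid unit for inductance would be e.g. H.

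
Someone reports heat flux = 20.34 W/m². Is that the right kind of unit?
Yes

heat flux has SI base units: kg / s^3
W/m² reduces to the same SI base units, so it is a valid unit for heat flux.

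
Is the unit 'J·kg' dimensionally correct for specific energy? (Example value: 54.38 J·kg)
No

specific energy has SI base units: m^2 / s^2
J·kg does NOT reduce to m^2 / s^2; a valid unit for specific energy would be e.g. J/kg.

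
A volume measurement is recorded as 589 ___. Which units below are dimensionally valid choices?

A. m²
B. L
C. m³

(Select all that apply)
B, C

volume has SI base units: m^3

Checking each option against m^3:
  A. m²: ✗ does not match
  B. L: ✓ matches
  C. m³: ✓ matches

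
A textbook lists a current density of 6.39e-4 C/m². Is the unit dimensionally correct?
No

current density has SI base units: A / m^2
C/m² does NOT reduce to A / m^2; a valid unit for current density would be e.g. A/m².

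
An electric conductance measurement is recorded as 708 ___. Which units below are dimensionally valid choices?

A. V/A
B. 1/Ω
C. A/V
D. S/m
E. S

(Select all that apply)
B, C, E

electric conductance has SI base units: A^2 * s^3 / (kg * m^2)

Checking each option against A^2 * s^3 / (kg * m^2):
  A. V/A: ✗ does not match
  B. 1/Ω: ✓ matches
  C. A/V: ✓ matches
  D. S/m: ✗ does not match
  E. S: ✓ matches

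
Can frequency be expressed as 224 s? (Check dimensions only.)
No

frequency has SI base units: 1 / s
s does NOT reduce to 1 / s; a valid unit for frequency would be e.g. Hz.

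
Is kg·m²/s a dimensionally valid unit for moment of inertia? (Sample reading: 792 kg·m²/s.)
No

moment of inertia has SI base units: kg * m^2
kg·m²/s does NOT reduce to kg * m^2; a valid unit for moment of inertia would be e.g. kg·m².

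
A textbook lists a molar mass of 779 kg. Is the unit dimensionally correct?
No

molar mass has SI base units: kg / mol
kg does NOT reduce to kg / mol; a valid unit for molar mass would be e.g. kg/mol.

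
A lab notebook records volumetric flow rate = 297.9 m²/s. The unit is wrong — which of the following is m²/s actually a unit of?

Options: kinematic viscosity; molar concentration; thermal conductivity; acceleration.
kinematic viscosity

volumetric flow rate should have units dimensionally equivalent to m^3 / s (e.g. m³/s).
The given unit 'm²/s' reduces to m^2 / s. Of the listed options, that is the dimensionality of kinematic viscosity.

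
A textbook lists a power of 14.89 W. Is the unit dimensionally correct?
Yes

power has SI base units: kg * m^2 / s^3
W reduces to the same SI base units, so it is a valid unit for power.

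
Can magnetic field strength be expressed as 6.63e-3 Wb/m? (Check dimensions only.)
No

magnetic field strength has SI base units: A / m
Wb/m does NOT reduce to A / m; a valid unit for magnetic field strength would be e.g. A/m.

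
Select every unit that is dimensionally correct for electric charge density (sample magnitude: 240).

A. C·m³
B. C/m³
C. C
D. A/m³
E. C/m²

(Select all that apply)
B

electric charge density has SI base units: A * s / m^3

Checking each option against A * s / m^3:
  A. C·m³: ✗ does not match
  B. C/m³: ✓ matches
  C. C: ✗ does not match
  D. A/m³: ✗ does not match
  E. C/m²: ✗ does not match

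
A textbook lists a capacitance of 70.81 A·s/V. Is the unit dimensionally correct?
Yes

capacitance has SI base units: A^2 * s^4 / (kg * m^2)
A·s/V reduces to the same SI base units, so it is a valid unit for capacitance.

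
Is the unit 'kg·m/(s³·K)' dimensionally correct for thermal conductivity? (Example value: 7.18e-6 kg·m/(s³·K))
Yes

thermal conductivity has SI base units: kg * m / (s^3 * K)
kg·m/(s³·K) reduces to the same SI base units, so it is a valid unit for thermal conductivity.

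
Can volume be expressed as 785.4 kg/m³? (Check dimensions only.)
No

volume has SI base units: m^3
kg/m³ does NOT reduce to m^3; a valid unit for volume would be e.g. m³.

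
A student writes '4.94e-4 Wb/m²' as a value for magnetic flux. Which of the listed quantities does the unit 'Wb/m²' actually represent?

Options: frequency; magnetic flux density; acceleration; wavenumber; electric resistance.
magnetic flux density

magnetic flux should have units dimensionally equivalent to kg * m^2 / (A * s^2) (e.g. Wb).
The given unit 'Wb/m²' reduces to kg / (A * s^2). Of the listed options, that is the dimensionality of magnetic flux density.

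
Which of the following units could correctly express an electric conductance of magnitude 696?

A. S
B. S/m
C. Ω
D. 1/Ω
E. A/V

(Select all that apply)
A, D, E

electric conductance has SI base units: A^2 * s^3 / (kg * m^2)

Checking each option against A^2 * s^3 / (kg * m^2):
  A. S: ✓ matches
  B. S/m: ✗ does not match
  C. Ω: ✗ does not match
  D. 1/Ω: ✓ matches
  E. A/V: ✓ matches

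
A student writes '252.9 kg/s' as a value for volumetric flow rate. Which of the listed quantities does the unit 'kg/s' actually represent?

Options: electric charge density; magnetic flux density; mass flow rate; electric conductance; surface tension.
mass flow rate

volumetric flow rate should have units dimensionally equivalent to m^3 / s (e.g. m³/s).
The given unit 'kg/s' reduces to kg / s. Of the listed options, that is the dimensionality of mass flow rate.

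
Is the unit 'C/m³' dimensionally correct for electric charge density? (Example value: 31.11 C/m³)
Yes

electric charge density has SI base units: A * s / m^3
C/m³ reduces to the same SI base units, so it is a valid unit for electric charge density.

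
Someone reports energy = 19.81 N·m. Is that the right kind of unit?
Yes

energy has SI base units: kg * m^2 / s^2
N·m reduces to the same SI base units, so it is a valid unit for energy.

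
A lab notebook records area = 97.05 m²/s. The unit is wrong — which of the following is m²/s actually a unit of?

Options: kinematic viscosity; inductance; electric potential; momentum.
kinematic viscosity

area should have units dimensionally equivalent to m^2 (e.g. m²).
The given unit 'm²/s' reduces to m^2 / s. Of the listed options, that is the dimensionality of kinematic viscosity.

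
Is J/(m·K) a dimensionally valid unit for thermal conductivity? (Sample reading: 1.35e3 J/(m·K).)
No

thermal conductivity has SI base units: kg * m / (s^3 * K)
J/(m·K) does NOT reduce to kg * m / (s^3 * K); a valid unit for thermal conductivity would be e.g. W/(m·K).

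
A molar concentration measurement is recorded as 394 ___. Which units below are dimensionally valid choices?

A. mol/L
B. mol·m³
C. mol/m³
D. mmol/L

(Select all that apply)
A, C, D

molar concentration has SI base units: mol / m^3

Checking each option against mol / m^3:
  A. mol/L: ✓ matches
  B. mol·m³: ✗ does not match
  C. mol/m³: ✓ matches
  D. mmol/L: ✓ matches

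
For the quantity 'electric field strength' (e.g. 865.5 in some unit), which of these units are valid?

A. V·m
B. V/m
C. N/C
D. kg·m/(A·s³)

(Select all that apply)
B, C, D

electric field strength has SI base units: kg * m / (A * s^3)

Checking each option against kg * m / (A * s^3):
  A. V·m: ✗ does not match
  B. V/m: ✓ matches
  C. N/C: ✓ matches
  D. kg·m/(A·s³): ✓ matches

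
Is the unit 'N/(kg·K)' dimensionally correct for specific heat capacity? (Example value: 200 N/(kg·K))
No

specific heat capacity has SI base units: m^2 / (s^2 * K)
N/(kg·K) does NOT reduce to m^2 / (s^2 * K); a valid unit for specific heat capacity would be e.g. J/(kg·K).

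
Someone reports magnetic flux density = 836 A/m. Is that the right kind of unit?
No

magnetic flux density has SI base units: kg / (A * s^2)
A/m does NOT reduce to kg / (A * s^2); a valid unit for magnetic flux density would be e.g. T.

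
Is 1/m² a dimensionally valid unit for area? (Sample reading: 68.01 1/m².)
No

area has SI base units: m^2
1/m² does NOT reduce to m^2; a valid unit for area would be e.g. m².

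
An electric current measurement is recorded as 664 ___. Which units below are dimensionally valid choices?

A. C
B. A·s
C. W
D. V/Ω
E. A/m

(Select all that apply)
D

electric current has SI base units: A

Checking each option against A:
  A. C: ✗ does not match
  B. A·s: ✗ does not match
  C. W: ✗ does not match
  D. V/Ω: ✓ matches
  E. A/m: ✗ does not match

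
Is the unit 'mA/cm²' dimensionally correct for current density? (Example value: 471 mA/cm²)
Yes

current density has SI base units: A / m^2
mA/cm² reduces to the same SI base units, so it is a valid unit for current density.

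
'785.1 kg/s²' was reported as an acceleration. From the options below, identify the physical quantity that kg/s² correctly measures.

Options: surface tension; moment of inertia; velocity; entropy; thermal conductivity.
surface tension

acceleration should have units dimensionally equivalent to m / s^2 (e.g. m/s²).
The given unit 'kg/s²' reduces to kg / s^2. Of the listed options, that is the dimensionality of surface tension.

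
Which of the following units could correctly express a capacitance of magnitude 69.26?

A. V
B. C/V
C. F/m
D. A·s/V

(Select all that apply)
B, D

capacitance has SI base units: A^2 * s^4 / (kg * m^2)

Checking each option against A^2 * s^4 / (kg * m^2):
  A. V: ✗ does not match
  B. C/V: ✓ matches
  C. F/m: ✗ does not match
  D. A·s/V: ✓ matches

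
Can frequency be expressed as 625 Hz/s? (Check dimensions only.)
No

frequency has SI base units: 1 / s
Hz/s does NOT reduce to 1 / s; a valid unit for frequency would be e.g. Hz.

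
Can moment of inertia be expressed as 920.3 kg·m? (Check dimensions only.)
No

moment of inertia has SI base units: kg * m^2
kg·m does NOT reduce to kg * m^2; a valid unit for moment of inertia would be e.g. kg·m².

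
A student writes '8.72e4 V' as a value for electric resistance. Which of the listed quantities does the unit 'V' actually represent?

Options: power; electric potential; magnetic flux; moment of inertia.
electric potential

electric resistance should have units dimensionally equivalent to kg * m^2 / (A^2 * s^3) (e.g. Ω).
The given unit 'V' reduces to kg * m^2 / (A * s^3). Of the listed options, that is the dimensionality of electric potential.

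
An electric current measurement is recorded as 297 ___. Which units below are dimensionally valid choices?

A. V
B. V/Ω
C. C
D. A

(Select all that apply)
B, D

electric current has SI base units: A

Checking each option against A:
  A. V: ✗ does not match
  B. V/Ω: ✓ matches
  C. C: ✗ does not match
  D. A: ✓ matches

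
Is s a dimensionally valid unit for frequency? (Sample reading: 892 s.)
No

frequency has SI base units: 1 / s
s does NOT reduce to 1 / s; a valid unit for frequency would be e.g. Hz.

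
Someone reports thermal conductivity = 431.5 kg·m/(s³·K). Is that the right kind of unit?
Yes

thermal conductivity has SI base units: kg * m / (s^3 * K)
kg·m/(s³·K) reduces to the same SI base units, so it is a valid unit for thermal conductivity.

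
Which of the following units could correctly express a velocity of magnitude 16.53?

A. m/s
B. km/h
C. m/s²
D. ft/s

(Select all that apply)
A, B, D

velocity has SI base units: m / s

Checking each option against m / s:
  A. m/s: ✓ matches
  B. km/h: ✓ matches
  C. m/s²: ✗ does not match
  D. ft/s: ✓ matches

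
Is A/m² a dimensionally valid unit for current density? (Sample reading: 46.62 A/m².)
Yes

current density has SI base units: A / m^2
A/m² reduces to the same SI base units, so it is a valid unit for current density.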